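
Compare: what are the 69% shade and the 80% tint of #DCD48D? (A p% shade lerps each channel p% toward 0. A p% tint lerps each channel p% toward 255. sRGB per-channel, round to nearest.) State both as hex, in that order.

#DCD48D is rgb(220, 212, 141).
69% shade:
  R: 220 + 0.69×(0−220) = 220 − 151.8 = 68.2 → 68
  G: 212 − 146.28 = 65.72 → 66
  B: 141 + 0.69×(0−141) = 141 − 97.29 = 43.71 → 44
  → #44422C
80% tint:
  R: 220 + 0.8×(255−220) = 220 + 28 = 248 → 248
  G: 212 + 0.8×(255−212) = 212 + 34.4 = 246.4 → 246
  B: 141 + 0.8×(255−141) = 141 + 91.2 = 232.2 → 232
  → #F8F6E8

#44422C, #F8F6E8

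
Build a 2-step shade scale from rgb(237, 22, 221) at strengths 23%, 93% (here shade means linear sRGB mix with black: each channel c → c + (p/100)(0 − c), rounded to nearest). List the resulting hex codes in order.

23%: (237 − 54.51 = 182.49→182, 22 − 5.06 = 16.94→17, 221 − 50.83 = 170.17→170) → #B611AA
93%: (237 − 220.41 = 16.59→17, 22 − 20.46 = 1.54→2, 221 − 205.53 = 15.47→15) → #11020F

#B611AA, #11020F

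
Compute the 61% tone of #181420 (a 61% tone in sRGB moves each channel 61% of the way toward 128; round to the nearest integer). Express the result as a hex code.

#57565B

#181420 is rgb(24, 20, 32).
Lerp each channel 61% toward 128:
  R: 24 + 0.61×(128−24) = 24 + 63.44 = 87.44 → 87
  G: 20 + 0.61×(128−20) = 20 + 65.88 = 85.88 → 86
  B: 32 + 0.61×(128−32) = 32 + 58.56 = 90.56 → 91
rgb(87, 86, 91) = #57565B.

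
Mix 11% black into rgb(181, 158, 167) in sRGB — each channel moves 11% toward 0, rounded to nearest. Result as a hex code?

#A18D95

Lerp each channel 11% toward 0:
  R: 181 + 0.11×(0−181) = 181 − 19.91 = 161.09 → 161
  G: 158 + 0.11×(0−158) = 158 − 17.38 = 140.62 → 141
  B: 167 − 18.37 = 148.63 → 149
rgb(161, 141, 149) = #A18D95.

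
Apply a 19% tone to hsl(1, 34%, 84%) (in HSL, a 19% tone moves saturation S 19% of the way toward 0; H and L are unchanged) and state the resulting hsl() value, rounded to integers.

hsl(1, 28%, 84%)

S moves 19% from 34 toward 0: 34 − 6.46 = 27.54 → 28.
H and L are unchanged.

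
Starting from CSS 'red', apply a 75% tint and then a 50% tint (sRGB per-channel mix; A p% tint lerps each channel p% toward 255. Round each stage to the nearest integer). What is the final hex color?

CSS red is rgb(255, 0, 0).
Lerp each channel 75% toward 255:
  R: 255 + 0 = 255 → 255
  G: 0 + 0.75×(255−0) = 0 + 191.25 = 191.25 → 191
  B: 0 + 0.75×(255−0) = 0 + 191.25 = 191.25 → 191
After the tint: rgb(255, 191, 191) = #FFBFBF.
Per channel, c → c + 0.5(255 − c):
  R: 255 + 0.5×(255−255) = 255 + 0 = 255 → 255
  G: 191 + 0.5×(255−191) = 191 + 32 = 223 → 223
  B: 191 + 32 = 223 → 223
rgb(255, 223, 223) = #FFDFDF.

#FFDFDF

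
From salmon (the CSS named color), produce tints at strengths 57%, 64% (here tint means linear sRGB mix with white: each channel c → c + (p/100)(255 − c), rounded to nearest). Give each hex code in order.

CSS salmon is rgb(250, 128, 114).
57%: (250 + 2.85 = 252.85→253, 128 + 72.39 = 200.39→200, 114 + 80.37 = 194.37→194) → #FDC8C2
64%: (250 + 3.2 = 253.2→253, 128 + 81.28 = 209.28→209, 114 + 90.24 = 204.24→204) → #FDD1CC

#FDC8C2, #FDD1CC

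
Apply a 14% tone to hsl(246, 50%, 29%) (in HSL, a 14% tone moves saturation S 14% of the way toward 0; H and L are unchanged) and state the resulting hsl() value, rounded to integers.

hsl(246, 43%, 29%)

S moves 14% from 50 toward 0: 50 − 7 = 43 → 43.
H and L are unchanged.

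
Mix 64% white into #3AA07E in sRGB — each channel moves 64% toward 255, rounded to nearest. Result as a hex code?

#3AA07E is rgb(58, 160, 126).
A 64% tint moves each channel 64% toward 255:
  R: 58 + 0.64×(255−58) = 58 + 126.08 = 184.08 → 184
  G: 160 + 0.64×(255−160) = 160 + 60.8 = 220.8 → 221
  B: 126 + 82.56 = 208.56 → 209
rgb(184, 221, 209) = #B8DDD1.

#B8DDD1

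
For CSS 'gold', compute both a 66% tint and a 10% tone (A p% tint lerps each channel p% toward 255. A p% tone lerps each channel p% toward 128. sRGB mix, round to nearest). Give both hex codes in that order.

#FFF1A8, #F2CE0D

CSS gold is rgb(255, 215, 0).
66% tint:
  R: 255 + 0 = 255 → 255
  G: 215 + 0.66×(255−215) = 215 + 26.4 = 241.4 → 241
  B: 0 + 0.66×(255−0) = 0 + 168.3 = 168.3 → 168
  → #FFF1A8
10% tone:
  R: 255 + 0.1×(128−255) = 255 − 12.7 = 242.3 → 242
  G: 215 + 0.1×(128−215) = 215 − 8.7 = 206.3 → 206
  B: 0 + 0.1×(128−0) = 0 + 12.8 = 12.8 → 13
  → #F2CE0D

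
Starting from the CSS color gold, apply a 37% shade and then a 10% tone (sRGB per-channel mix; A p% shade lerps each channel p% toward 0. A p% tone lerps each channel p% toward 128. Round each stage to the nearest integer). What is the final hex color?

#9E860D

CSS gold is rgb(255, 215, 0).
A 37% shade moves each channel 37% toward 0:
  R: 255 + 0.37×(0−255) = 255 − 94.35 = 160.65 → 161
  G: 215 + 0.37×(0−215) = 215 − 79.55 = 135.45 → 135
  B: 0 + 0 = 0 → 0
After the shade: rgb(161, 135, 0) = #A18700.
Lerp each channel 10% toward 128:
  R: 161 + 0.1×(128−161) = 161 − 3.3 = 157.7 → 158
  G: 135 − 0.7 = 134.3 → 134
  B: 0 + 12.8 = 12.8 → 13
rgb(158, 134, 13) = #9E860D.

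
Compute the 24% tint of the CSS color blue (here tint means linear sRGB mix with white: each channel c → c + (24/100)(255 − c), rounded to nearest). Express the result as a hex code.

CSS blue is rgb(0, 0, 255).
Per channel, c → c + 0.24(255 − c):
  R: 0 + 0.24×(255−0) = 0 + 61.2 = 61.2 → 61
  G: 0 + 0.24×(255−0) = 0 + 61.2 = 61.2 → 61
  B: 255 + 0.24×(255−255) = 255 + 0 = 255 → 255
rgb(61, 61, 255) = #3D3DFF.

#3D3DFF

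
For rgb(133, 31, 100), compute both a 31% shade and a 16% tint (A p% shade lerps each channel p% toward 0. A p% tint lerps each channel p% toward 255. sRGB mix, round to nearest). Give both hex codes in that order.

31% shade:
  R: 133 − 41.23 = 91.77 → 92
  G: 31 + 0.31×(0−31) = 31 − 9.61 = 21.39 → 21
  B: 100 + 0.31×(0−100) = 100 − 31 = 69 → 69
  → #5c1545
16% tint:
  R: 133 + 0.16×(255−133) = 133 + 19.52 = 152.52 → 153
  G: 31 + 35.84 = 66.84 → 67
  B: 100 + 24.8 = 124.8 → 125
  → #99437d

#5c1545, #99437d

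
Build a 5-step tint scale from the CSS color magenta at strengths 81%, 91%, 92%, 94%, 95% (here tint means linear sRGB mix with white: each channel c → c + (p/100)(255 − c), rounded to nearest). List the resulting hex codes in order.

CSS magenta is rgb(255, 0, 255).
81%: (255→255, 0 + 206.55 = 206.55→207, 255→255) → #FFCFFF
91%: (255→255, 0 + 232.05 = 232.05→232, 255→255) → #FFE8FF
92%: (255→255, 0 + 234.6 = 234.6→235, 255→255) → #FFEBFF
94%: (255→255, 0 + 239.7 = 239.7→240, 255→255) → #FFF0FF
95%: (255→255, 0 + 242.25 = 242.25→242, 255→255) → #FFF2FF

#FFCFFF, #FFE8FF, #FFEBFF, #FFF0FF, #FFF2FF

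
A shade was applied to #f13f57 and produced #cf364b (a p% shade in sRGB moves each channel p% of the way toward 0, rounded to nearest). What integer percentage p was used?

14%

#f13f57 is rgb(241, 63, 87); #cf364b is rgb(207, 54, 75).
On the R channel (widest range): 207 ≈ 241 + (p/100)(0 − 241), so p ≈ 100×(207 − 241)/(0 − 241) = -3400/-241 = 14.11.
p = 14 reproduces all three channels after rounding.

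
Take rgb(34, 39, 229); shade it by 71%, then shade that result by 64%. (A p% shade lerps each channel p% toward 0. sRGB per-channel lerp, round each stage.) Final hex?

#040418

A 71% shade moves each channel 71% toward 0:
  R: 34 + 0.71×(0−34) = 34 − 24.14 = 9.86 → 10
  G: 39 + 0.71×(0−39) = 39 − 27.69 = 11.31 → 11
  B: 229 − 162.59 = 66.41 → 66
After the shade: rgb(10, 11, 66) = #0a0b42.
Per channel, c → c + 0.64(0 − c):
  R: 10 + 0.64×(0−10) = 10 − 6.4 = 3.6 → 4
  G: 11 + 0.64×(0−11) = 11 − 7.04 = 3.96 → 4
  B: 66 − 42.24 = 23.76 → 24
rgb(4, 4, 24) = #040418.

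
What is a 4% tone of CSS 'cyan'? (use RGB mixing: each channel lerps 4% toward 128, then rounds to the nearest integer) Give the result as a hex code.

#05FAFA

CSS cyan is rgb(0, 255, 255).
Per channel, c → c + 0.04(128 − c):
  R: 0 + 0.04×(128−0) = 0 + 5.12 = 5.12 → 5
  G: 255 + 0.04×(128−255) = 255 − 5.08 = 249.92 → 250
  B: 255 + 0.04×(128−255) = 255 − 5.08 = 249.92 → 250
rgb(5, 250, 250) = #05FAFA.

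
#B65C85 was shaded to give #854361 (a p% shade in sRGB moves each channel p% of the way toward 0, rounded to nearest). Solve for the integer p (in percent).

#B65C85 is rgb(182, 92, 133); #854361 is rgb(133, 67, 97).
On the R channel (widest range): 133 ≈ 182 + (p/100)(0 − 182), so p ≈ 100×(133 − 182)/(0 − 182) = -4900/-182 = 26.92.
p = 27 reproduces all three channels after rounding.

27%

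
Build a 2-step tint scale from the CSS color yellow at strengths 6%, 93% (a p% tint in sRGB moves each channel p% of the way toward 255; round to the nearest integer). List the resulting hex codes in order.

#ffff0f, #ffffed

CSS yellow is rgb(255, 255, 0).
6%: (255→255, 255→255, 0 + 15.3 = 15.3→15) → #ffff0f
93%: (255→255, 255→255, 0 + 237.15 = 237.15→237) → #ffffed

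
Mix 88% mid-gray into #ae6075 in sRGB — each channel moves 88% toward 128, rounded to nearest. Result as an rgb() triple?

#ae6075 is rgb(174, 96, 117).
Lerp each channel 88% toward 128:
  R: 174 + 0.88×(128−174) = 174 − 40.48 = 133.52 → 134
  G: 96 + 28.16 = 124.16 → 124
  B: 117 + 9.68 = 126.68 → 127

rgb(134, 124, 127)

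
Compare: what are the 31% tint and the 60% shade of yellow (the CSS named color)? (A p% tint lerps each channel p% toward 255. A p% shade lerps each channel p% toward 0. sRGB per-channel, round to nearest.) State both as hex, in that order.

CSS yellow is rgb(255, 255, 0).
31% tint:
  R: 255 + 0.31×(255−255) = 255 + 0 = 255 → 255
  G: 255 + 0 = 255 → 255
  B: 0 + 0.31×(255−0) = 0 + 79.05 = 79.05 → 79
  → #FFFF4F
60% shade:
  R: 255 + 0.6×(0−255) = 255 − 153 = 102 → 102
  G: 255 − 153 = 102 → 102
  B: 0 + 0.6×(0−0) = 0 + 0 = 0 → 0
  → #666600

#FFFF4F, #666600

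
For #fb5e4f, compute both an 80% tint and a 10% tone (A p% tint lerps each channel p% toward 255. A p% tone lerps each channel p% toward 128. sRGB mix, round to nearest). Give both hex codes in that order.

#fedfdc, #ef6154

#fb5e4f is rgb(251, 94, 79).
80% tint:
  R: 251 + 3.2 = 254.2 → 254
  G: 94 + 128.8 = 222.8 → 223
  B: 79 + 140.8 = 219.8 → 220
  → #fedfdc
10% tone:
  R: 251 + 0.1×(128−251) = 251 − 12.3 = 238.7 → 239
  G: 94 + 0.1×(128−94) = 94 + 3.4 = 97.4 → 97
  B: 79 + 0.1×(128−79) = 79 + 4.9 = 83.9 → 84
  → #ef6154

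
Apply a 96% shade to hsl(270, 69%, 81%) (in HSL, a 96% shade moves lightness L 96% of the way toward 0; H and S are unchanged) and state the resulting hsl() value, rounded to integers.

L moves 96% from 81 toward 0: 81 − 77.76 = 3.24 → 3.
H and S are unchanged.

hsl(270, 69%, 3%)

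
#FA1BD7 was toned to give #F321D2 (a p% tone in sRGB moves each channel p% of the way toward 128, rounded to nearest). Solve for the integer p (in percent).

6%

#FA1BD7 is rgb(250, 27, 215); #F321D2 is rgb(243, 33, 210).
On the R channel (widest range): 243 ≈ 250 + (p/100)(128 − 250), so p ≈ 100×(243 − 250)/(128 − 250) = -700/-122 = 5.74.
p = 6 reproduces all three channels after rounding.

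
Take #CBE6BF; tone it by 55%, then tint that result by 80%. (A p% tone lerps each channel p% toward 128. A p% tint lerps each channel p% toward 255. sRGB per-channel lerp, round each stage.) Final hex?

#ECEFEB

#CBE6BF is rgb(203, 230, 191).
Lerp each channel 55% toward 128:
  R: 203 + 0.55×(128−203) = 203 − 41.25 = 161.75 → 162
  G: 230 + 0.55×(128−230) = 230 − 56.1 = 173.9 → 174
  B: 191 − 34.65 = 156.35 → 156
After the tone: rgb(162, 174, 156) = #A2AE9C.
An 80% tint moves each channel 80% toward 255:
  R: 162 + 74.4 = 236.4 → 236
  G: 174 + 0.8×(255−174) = 174 + 64.8 = 238.8 → 239
  B: 156 + 79.2 = 235.2 → 235
rgb(236, 239, 235) = #ECEFEB.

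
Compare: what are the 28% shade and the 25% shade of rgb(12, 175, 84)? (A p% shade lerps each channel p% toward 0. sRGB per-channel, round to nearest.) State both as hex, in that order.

28% shade:
  R: 12 + 0.28×(0−12) = 12 − 3.36 = 8.64 → 9
  G: 175 − 49 = 126 → 126
  B: 84 − 23.52 = 60.48 → 60
  → #097E3C
25% shade:
  R: 12 − 3 = 9 → 9
  G: 175 − 43.75 = 131.25 → 131
  B: 84 − 21 = 63 → 63
  → #09833F

#097E3C, #09833F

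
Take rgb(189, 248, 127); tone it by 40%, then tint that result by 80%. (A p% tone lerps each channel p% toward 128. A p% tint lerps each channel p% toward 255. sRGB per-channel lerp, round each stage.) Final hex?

#EDF4E5

Lerp each channel 40% toward 128:
  R: 189 − 24.4 = 164.6 → 165
  G: 248 + 0.4×(128−248) = 248 − 48 = 200 → 200
  B: 127 + 0.4×(128−127) = 127 + 0.4 = 127.4 → 127
After the tone: rgb(165, 200, 127) = #A5C87F.
An 80% tint moves each channel 80% toward 255:
  R: 165 + 0.8×(255−165) = 165 + 72 = 237 → 237
  G: 200 + 0.8×(255−200) = 200 + 44 = 244 → 244
  B: 127 + 0.8×(255−127) = 127 + 102.4 = 229.4 → 229
rgb(237, 244, 229) = #EDF4E5.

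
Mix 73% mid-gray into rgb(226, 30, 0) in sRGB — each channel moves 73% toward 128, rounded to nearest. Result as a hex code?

A 73% tone moves each channel 73% toward 128:
  R: 226 + 0.73×(128−226) = 226 − 71.54 = 154.46 → 154
  G: 30 + 71.54 = 101.54 → 102
  B: 0 + 0.73×(128−0) = 0 + 93.44 = 93.44 → 93
rgb(154, 102, 93) = #9A665D.

#9A665D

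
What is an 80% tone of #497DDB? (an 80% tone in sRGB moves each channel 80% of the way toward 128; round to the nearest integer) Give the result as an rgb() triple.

#497DDB is rgb(73, 125, 219).
Per channel, c → c + 0.8(128 − c):
  R: 73 + 0.8×(128−73) = 73 + 44 = 117 → 117
  G: 125 + 0.8×(128−125) = 125 + 2.4 = 127.4 → 127
  B: 219 − 72.8 = 146.2 → 146

rgb(117, 127, 146)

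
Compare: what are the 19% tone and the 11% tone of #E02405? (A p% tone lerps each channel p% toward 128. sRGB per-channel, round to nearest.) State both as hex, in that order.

#E02405 is rgb(224, 36, 5).
19% tone:
  R: 224 − 18.24 = 205.76 → 206
  G: 36 + 17.48 = 53.48 → 53
  B: 5 + 0.19×(128−5) = 5 + 23.37 = 28.37 → 28
  → #CE351C
11% tone:
  R: 224 + 0.11×(128−224) = 224 − 10.56 = 213.44 → 213
  G: 36 + 0.11×(128−36) = 36 + 10.12 = 46.12 → 46
  B: 5 + 0.11×(128−5) = 5 + 13.53 = 18.53 → 19
  → #D52E13

#CE351C, #D52E13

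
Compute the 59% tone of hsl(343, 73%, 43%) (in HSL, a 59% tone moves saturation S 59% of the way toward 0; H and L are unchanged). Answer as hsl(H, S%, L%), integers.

S moves 59% from 73 toward 0: 73 − 43.07 = 29.93 → 30.
H and L are unchanged.

hsl(343, 30%, 43%)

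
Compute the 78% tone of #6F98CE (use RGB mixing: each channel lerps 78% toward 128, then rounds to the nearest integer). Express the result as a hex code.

#6F98CE is rgb(111, 152, 206).
A 78% tone moves each channel 78% toward 128:
  R: 111 + 0.78×(128−111) = 111 + 13.26 = 124.26 → 124
  G: 152 + 0.78×(128−152) = 152 − 18.72 = 133.28 → 133
  B: 206 − 60.84 = 145.16 → 145
rgb(124, 133, 145) = #7C8591.

#7C8591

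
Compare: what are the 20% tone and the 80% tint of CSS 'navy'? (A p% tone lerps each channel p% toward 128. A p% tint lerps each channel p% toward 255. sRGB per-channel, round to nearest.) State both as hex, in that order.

#1A1A80, #CCCCE6

CSS navy is rgb(0, 0, 128).
20% tone:
  R: 0 + 25.6 = 25.6 → 26
  G: 0 + 0.2×(128−0) = 0 + 25.6 = 25.6 → 26
  B: 128 + 0 = 128 → 128
  → #1A1A80
80% tint:
  R: 0 + 0.8×(255−0) = 0 + 204 = 204 → 204
  G: 0 + 0.8×(255−0) = 0 + 204 = 204 → 204
  B: 128 + 101.6 = 229.6 → 230
  → #CCCCE6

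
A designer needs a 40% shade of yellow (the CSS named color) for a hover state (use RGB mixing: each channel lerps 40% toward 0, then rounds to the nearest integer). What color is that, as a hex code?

CSS yellow is rgb(255, 255, 0).
Lerp each channel 40% toward 0:
  R: 255 + 0.4×(0−255) = 255 − 102 = 153 → 153
  G: 255 + 0.4×(0−255) = 255 − 102 = 153 → 153
  B: 0 + 0.4×(0−0) = 0 + 0 = 0 → 0
rgb(153, 153, 0) = #999900.

#999900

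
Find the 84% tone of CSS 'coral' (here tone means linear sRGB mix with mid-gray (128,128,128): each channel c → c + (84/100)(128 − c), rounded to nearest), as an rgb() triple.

rgb(148, 128, 120)

CSS coral is rgb(255, 127, 80).
An 84% tone moves each channel 84% toward 128:
  R: 255 + 0.84×(128−255) = 255 − 106.68 = 148.32 → 148
  G: 127 + 0.84 = 127.84 → 128
  B: 80 + 0.84×(128−80) = 80 + 40.32 = 120.32 → 120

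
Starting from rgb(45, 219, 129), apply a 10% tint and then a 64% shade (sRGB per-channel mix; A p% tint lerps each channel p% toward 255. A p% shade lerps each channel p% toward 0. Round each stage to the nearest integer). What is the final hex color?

#185033

Per channel, c → c + 0.1(255 − c):
  R: 45 + 0.1×(255−45) = 45 + 21 = 66 → 66
  G: 219 + 3.6 = 222.6 → 223
  B: 129 + 12.6 = 141.6 → 142
After the tint: rgb(66, 223, 142) = #42df8e.
Per channel, c → c + 0.64(0 − c):
  R: 66 + 0.64×(0−66) = 66 − 42.24 = 23.76 → 24
  G: 223 − 142.72 = 80.28 → 80
  B: 142 + 0.64×(0−142) = 142 − 90.88 = 51.12 → 51
rgb(24, 80, 51) = #185033.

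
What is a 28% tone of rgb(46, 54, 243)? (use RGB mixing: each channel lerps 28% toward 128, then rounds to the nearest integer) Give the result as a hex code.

A 28% tone moves each channel 28% toward 128:
  R: 46 + 0.28×(128−46) = 46 + 22.96 = 68.96 → 69
  G: 54 + 0.28×(128−54) = 54 + 20.72 = 74.72 → 75
  B: 243 + 0.28×(128−243) = 243 − 32.2 = 210.8 → 211
rgb(69, 75, 211) = #454BD3.

#454BD3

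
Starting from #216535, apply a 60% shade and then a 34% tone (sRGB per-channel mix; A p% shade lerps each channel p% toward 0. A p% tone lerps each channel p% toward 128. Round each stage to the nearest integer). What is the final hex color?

#216535 is rgb(33, 101, 53).
Lerp each channel 60% toward 0:
  R: 33 − 19.8 = 13.2 → 13
  G: 101 + 0.6×(0−101) = 101 − 60.6 = 40.4 → 40
  B: 53 + 0.6×(0−53) = 53 − 31.8 = 21.2 → 21
After the shade: rgb(13, 40, 21) = #0D2815.
A 34% tone moves each channel 34% toward 128:
  R: 13 + 39.1 = 52.1 → 52
  G: 40 + 0.34×(128−40) = 40 + 29.92 = 69.92 → 70
  B: 21 + 0.34×(128−21) = 21 + 36.38 = 57.38 → 57
rgb(52, 70, 57) = #344639.

#344639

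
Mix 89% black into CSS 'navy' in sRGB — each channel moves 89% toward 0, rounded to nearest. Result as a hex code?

#00000e

CSS navy is rgb(0, 0, 128).
Lerp each channel 89% toward 0:
  R: 0 + 0 = 0 → 0
  G: 0 + 0.89×(0−0) = 0 + 0 = 0 → 0
  B: 128 − 113.92 = 14.08 → 14
rgb(0, 0, 14) = #00000e.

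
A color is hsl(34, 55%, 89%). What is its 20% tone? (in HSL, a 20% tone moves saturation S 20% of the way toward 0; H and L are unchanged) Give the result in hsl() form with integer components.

S moves 20% from 55 toward 0: 55 − 11 = 44 → 44.
H and L are unchanged.

hsl(34, 44%, 89%)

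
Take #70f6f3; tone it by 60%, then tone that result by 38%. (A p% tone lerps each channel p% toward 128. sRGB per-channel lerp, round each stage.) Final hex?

#7c9d9d

#70f6f3 is rgb(112, 246, 243).
Lerp each channel 60% toward 128:
  R: 112 + 0.6×(128−112) = 112 + 9.6 = 121.6 → 122
  G: 246 + 0.6×(128−246) = 246 − 70.8 = 175.2 → 175
  B: 243 + 0.6×(128−243) = 243 − 69 = 174 → 174
After the tone: rgb(122, 175, 174) = #7aafae.
Per channel, c → c + 0.38(128 − c):
  R: 122 + 0.38×(128−122) = 122 + 2.28 = 124.28 → 124
  G: 175 + 0.38×(128−175) = 175 − 17.86 = 157.14 → 157
  B: 174 + 0.38×(128−174) = 174 − 17.48 = 156.52 → 157
rgb(124, 157, 157) = #7c9d9d.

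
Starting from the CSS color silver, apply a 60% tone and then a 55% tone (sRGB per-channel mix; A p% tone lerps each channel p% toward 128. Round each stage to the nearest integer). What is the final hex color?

CSS silver is rgb(192, 192, 192).
Per channel, c → c + 0.6(128 − c):
  R: 192 − 38.4 = 153.6 → 154
  G: 192 + 0.6×(128−192) = 192 − 38.4 = 153.6 → 154
  B: 192 + 0.6×(128−192) = 192 − 38.4 = 153.6 → 154
After the tone: rgb(154, 154, 154) = #9A9A9A.
Per channel, c → c + 0.55(128 − c):
  R: 154 − 14.3 = 139.7 → 140
  G: 154 + 0.55×(128−154) = 154 − 14.3 = 139.7 → 140
  B: 154 + 0.55×(128−154) = 154 − 14.3 = 139.7 → 140
rgb(140, 140, 140) = #8C8C8C.

#8C8C8C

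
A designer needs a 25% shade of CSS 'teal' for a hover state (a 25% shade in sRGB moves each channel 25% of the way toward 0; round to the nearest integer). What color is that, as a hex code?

CSS teal is rgb(0, 128, 128).
A 25% shade moves each channel 25% toward 0:
  R: 0 + 0.25×(0−0) = 0 + 0 = 0 → 0
  G: 128 − 32 = 96 → 96
  B: 128 + 0.25×(0−128) = 128 − 32 = 96 → 96
rgb(0, 96, 96) = #006060.

#006060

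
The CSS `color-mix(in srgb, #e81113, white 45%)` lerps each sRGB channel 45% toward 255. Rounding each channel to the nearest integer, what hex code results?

#f27c7d

#e81113 is rgb(232, 17, 19).
Lerp each channel 45% toward 255:
  R: 232 + 0.45×(255−232) = 232 + 10.35 = 242.35 → 242
  G: 17 + 0.45×(255−17) = 17 + 107.1 = 124.1 → 124
  B: 19 + 0.45×(255−19) = 19 + 106.2 = 125.2 → 125
rgb(242, 124, 125) = #f27c7d.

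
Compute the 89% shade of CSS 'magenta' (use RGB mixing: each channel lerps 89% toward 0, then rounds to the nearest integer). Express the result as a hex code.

CSS magenta is rgb(255, 0, 255).
Per channel, c → c + 0.89(0 − c):
  R: 255 − 226.95 = 28.05 → 28
  G: 0 + 0.89×(0−0) = 0 + 0 = 0 → 0
  B: 255 + 0.89×(0−255) = 255 − 226.95 = 28.05 → 28
rgb(28, 0, 28) = #1C001C.

#1C001C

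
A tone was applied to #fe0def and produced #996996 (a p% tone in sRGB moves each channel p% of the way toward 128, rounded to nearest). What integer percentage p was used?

80%

#fe0def is rgb(254, 13, 239); #996996 is rgb(153, 105, 150).
On the R channel (widest range): 153 ≈ 254 + (p/100)(128 − 254), so p ≈ 100×(153 − 254)/(128 − 254) = -10100/-126 = 80.16.
p = 80 reproduces all three channels after rounding.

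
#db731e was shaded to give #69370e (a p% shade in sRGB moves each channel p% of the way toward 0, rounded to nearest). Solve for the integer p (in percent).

#db731e is rgb(219, 115, 30); #69370e is rgb(105, 55, 14).
On the R channel (widest range): 105 ≈ 219 + (p/100)(0 − 219), so p ≈ 100×(105 − 219)/(0 − 219) = -11400/-219 = 52.05.
p = 52 reproduces all three channels after rounding.

52%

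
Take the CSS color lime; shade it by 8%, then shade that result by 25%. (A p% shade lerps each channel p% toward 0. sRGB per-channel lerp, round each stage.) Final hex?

#00b000

CSS lime is rgb(0, 255, 0).
An 8% shade moves each channel 8% toward 0:
  R: 0 + 0 = 0 → 0
  G: 255 + 0.08×(0−255) = 255 − 20.4 = 234.6 → 235
  B: 0 + 0 = 0 → 0
After the shade: rgb(0, 235, 0) = #00eb00.
Per channel, c → c + 0.25(0 − c):
  R: 0 + 0 = 0 → 0
  G: 235 + 0.25×(0−235) = 235 − 58.75 = 176.25 → 176
  B: 0 + 0.25×(0−0) = 0 + 0 = 0 → 0
rgb(0, 176, 0) = #00b000.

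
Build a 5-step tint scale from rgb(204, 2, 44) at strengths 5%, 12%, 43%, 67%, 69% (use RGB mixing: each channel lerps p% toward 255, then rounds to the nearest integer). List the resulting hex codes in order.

#cf0f37, #d22045, #e26f87, #eeacb9, #efb1be

5%: (204 + 2.55 = 206.55→207, 2 + 12.65 = 14.65→15, 44 + 10.55 = 54.55→55) → #cf0f37
12%: (204 + 6.12 = 210.12→210, 2 + 30.36 = 32.36→32, 44 + 25.32 = 69.32→69) → #d22045
43%: (204 + 21.93 = 225.93→226, 2 + 108.79 = 110.79→111, 44 + 90.73 = 134.73→135) → #e26f87
67%: (204 + 34.17 = 238.17→238, 2 + 169.51 = 171.51→172, 44 + 141.37 = 185.37→185) → #eeacb9
69%: (204 + 35.19 = 239.19→239, 2 + 174.57 = 176.57→177, 44 + 145.59 = 189.59→190) → #efb1be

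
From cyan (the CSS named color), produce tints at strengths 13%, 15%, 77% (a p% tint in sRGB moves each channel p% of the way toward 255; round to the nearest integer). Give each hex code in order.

#21ffff, #26ffff, #c4ffff

CSS cyan is rgb(0, 255, 255).
13%: (0 + 33.15 = 33.15→33, 255→255, 255→255) → #21ffff
15%: (0 + 38.25 = 38.25→38, 255→255, 255→255) → #26ffff
77%: (0 + 196.35 = 196.35→196, 255→255, 255→255) → #c4ffff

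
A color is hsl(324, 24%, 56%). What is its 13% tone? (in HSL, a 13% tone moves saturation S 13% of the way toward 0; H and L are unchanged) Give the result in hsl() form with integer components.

S moves 13% from 24 toward 0: 24 − 3.12 = 20.88 → 21.
H and L are unchanged.

hsl(324, 21%, 56%)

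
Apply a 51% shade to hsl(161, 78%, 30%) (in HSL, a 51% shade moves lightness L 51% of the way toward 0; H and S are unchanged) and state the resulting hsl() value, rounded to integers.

L moves 51% from 30 toward 0: 30 − 15.3 = 14.7 → 15.
H and S are unchanged.

hsl(161, 78%, 15%)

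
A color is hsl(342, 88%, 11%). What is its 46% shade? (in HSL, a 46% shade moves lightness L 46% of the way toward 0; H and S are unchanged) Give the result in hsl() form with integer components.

hsl(342, 88%, 6%)

L moves 46% from 11 toward 0: 11 − 5.06 = 5.94 → 6.
H and S are unchanged.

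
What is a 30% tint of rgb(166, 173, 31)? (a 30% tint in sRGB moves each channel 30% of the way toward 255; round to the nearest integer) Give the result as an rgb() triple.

rgb(193, 198, 98)

Lerp each channel 30% toward 255:
  R: 166 + 0.3×(255−166) = 166 + 26.7 = 192.7 → 193
  G: 173 + 0.3×(255−173) = 173 + 24.6 = 197.6 → 198
  B: 31 + 67.2 = 98.2 → 98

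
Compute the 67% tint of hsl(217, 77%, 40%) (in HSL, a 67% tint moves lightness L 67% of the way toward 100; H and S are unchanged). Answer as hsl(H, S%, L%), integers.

hsl(217, 77%, 80%)

L moves 67% from 40 toward 100: 40 + 40.2 = 80.2 → 80.
H and S are unchanged.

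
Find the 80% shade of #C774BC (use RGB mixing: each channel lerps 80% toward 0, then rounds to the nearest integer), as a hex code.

#C774BC is rgb(199, 116, 188).
An 80% shade moves each channel 80% toward 0:
  R: 199 + 0.8×(0−199) = 199 − 159.2 = 39.8 → 40
  G: 116 + 0.8×(0−116) = 116 − 92.8 = 23.2 → 23
  B: 188 − 150.4 = 37.6 → 38
rgb(40, 23, 38) = #281726.

#281726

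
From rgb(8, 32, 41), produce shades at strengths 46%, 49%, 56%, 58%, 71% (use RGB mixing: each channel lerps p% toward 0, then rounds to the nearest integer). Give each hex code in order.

46%: (8 − 3.68 = 4.32→4, 32 − 14.72 = 17.28→17, 41 − 18.86 = 22.14→22) → #041116
49%: (8 − 3.92 = 4.08→4, 32 − 15.68 = 16.32→16, 41 − 20.09 = 20.91→21) → #041015
56%: (8 − 4.48 = 3.52→4, 32 − 17.92 = 14.08→14, 41 − 22.96 = 18.04→18) → #040E12
58%: (8 − 4.64 = 3.36→3, 32 − 18.56 = 13.44→13, 41 − 23.78 = 17.22→17) → #030D11
71%: (8 − 5.68 = 2.32→2, 32 − 22.72 = 9.28→9, 41 − 29.11 = 11.89→12) → #02090C

#041116, #041015, #040E12, #030D11, #02090C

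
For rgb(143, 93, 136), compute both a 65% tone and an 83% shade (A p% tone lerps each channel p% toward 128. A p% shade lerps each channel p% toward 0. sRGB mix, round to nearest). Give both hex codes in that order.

#857483, #181017

65% tone:
  R: 143 + 0.65×(128−143) = 143 − 9.75 = 133.25 → 133
  G: 93 + 22.75 = 115.75 → 116
  B: 136 − 5.2 = 130.8 → 131
  → #857483
83% shade:
  R: 143 + 0.83×(0−143) = 143 − 118.69 = 24.31 → 24
  G: 93 + 0.83×(0−93) = 93 − 77.19 = 15.81 → 16
  B: 136 + 0.83×(0−136) = 136 − 112.88 = 23.12 → 23
  → #181017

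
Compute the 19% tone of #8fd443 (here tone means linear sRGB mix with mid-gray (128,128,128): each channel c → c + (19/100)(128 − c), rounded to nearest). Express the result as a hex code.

#8fd443 is rgb(143, 212, 67).
Lerp each channel 19% toward 128:
  R: 143 − 2.85 = 140.15 → 140
  G: 212 − 15.96 = 196.04 → 196
  B: 67 + 11.59 = 78.59 → 79
rgb(140, 196, 79) = #8cc44f.

#8cc44f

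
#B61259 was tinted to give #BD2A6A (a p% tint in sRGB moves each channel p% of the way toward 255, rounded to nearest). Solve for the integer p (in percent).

#B61259 is rgb(182, 18, 89); #BD2A6A is rgb(189, 42, 106).
On the G channel (widest range): 42 ≈ 18 + (p/100)(255 − 18), so p ≈ 100×(42 − 18)/(255 − 18) = 2400/237 = 10.13.
p = 10 reproduces all three channels after rounding.

10%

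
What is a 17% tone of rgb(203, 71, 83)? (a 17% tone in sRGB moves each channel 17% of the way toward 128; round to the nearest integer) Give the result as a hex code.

Lerp each channel 17% toward 128:
  R: 203 + 0.17×(128−203) = 203 − 12.75 = 190.25 → 190
  G: 71 + 9.69 = 80.69 → 81
  B: 83 + 0.17×(128−83) = 83 + 7.65 = 90.65 → 91
rgb(190, 81, 91) = #be515b.

#be515b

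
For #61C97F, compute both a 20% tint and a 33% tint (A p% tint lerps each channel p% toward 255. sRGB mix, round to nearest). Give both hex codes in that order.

#81D499, #95DBA9

#61C97F is rgb(97, 201, 127).
20% tint:
  R: 97 + 0.2×(255−97) = 97 + 31.6 = 128.6 → 129
  G: 201 + 0.2×(255−201) = 201 + 10.8 = 211.8 → 212
  B: 127 + 25.6 = 152.6 → 153
  → #81D499
33% tint:
  R: 97 + 0.33×(255−97) = 97 + 52.14 = 149.14 → 149
  G: 201 + 0.33×(255−201) = 201 + 17.82 = 218.82 → 219
  B: 127 + 0.33×(255−127) = 127 + 42.24 = 169.24 → 169
  → #95DBA9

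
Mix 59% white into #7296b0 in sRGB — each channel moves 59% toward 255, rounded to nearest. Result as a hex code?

#7296b0 is rgb(114, 150, 176).
A 59% tint moves each channel 59% toward 255:
  R: 114 + 0.59×(255−114) = 114 + 83.19 = 197.19 → 197
  G: 150 + 61.95 = 211.95 → 212
  B: 176 + 0.59×(255−176) = 176 + 46.61 = 222.61 → 223
rgb(197, 212, 223) = #c5d4df.

#c5d4df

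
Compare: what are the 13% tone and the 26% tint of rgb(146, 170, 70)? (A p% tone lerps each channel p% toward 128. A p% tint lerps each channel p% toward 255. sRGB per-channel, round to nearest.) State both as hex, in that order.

#90A54E, #AEC076

13% tone:
  R: 146 − 2.34 = 143.66 → 144
  G: 170 + 0.13×(128−170) = 170 − 5.46 = 164.54 → 165
  B: 70 + 7.54 = 77.54 → 78
  → #90A54E
26% tint:
  R: 146 + 0.26×(255−146) = 146 + 28.34 = 174.34 → 174
  G: 170 + 22.1 = 192.1 → 192
  B: 70 + 0.26×(255−70) = 70 + 48.1 = 118.1 → 118
  → #AEC076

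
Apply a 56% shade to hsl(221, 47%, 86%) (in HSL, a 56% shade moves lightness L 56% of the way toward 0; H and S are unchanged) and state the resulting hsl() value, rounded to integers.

L moves 56% from 86 toward 0: 86 − 48.16 = 37.84 → 38.
H and S are unchanged.

hsl(221, 47%, 38%)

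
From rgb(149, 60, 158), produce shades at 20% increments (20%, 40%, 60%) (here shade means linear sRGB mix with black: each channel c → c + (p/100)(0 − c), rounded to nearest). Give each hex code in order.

#77307e, #59245f, #3c183f

20%: (149 − 29.8 = 119.2→119, 60 − 12 = 48→48, 158 − 31.6 = 126.4→126) → #77307e
40%: (149 − 59.6 = 89.4→89, 60 − 24 = 36→36, 158 − 63.2 = 94.8→95) → #59245f
60%: (149 − 89.4 = 59.6→60, 60 − 36 = 24→24, 158 − 94.8 = 63.2→63) → #3c183f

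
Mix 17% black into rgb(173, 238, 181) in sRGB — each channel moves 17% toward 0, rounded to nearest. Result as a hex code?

#90c696

Lerp each channel 17% toward 0:
  R: 173 − 29.41 = 143.59 → 144
  G: 238 − 40.46 = 197.54 → 198
  B: 181 − 30.77 = 150.23 → 150
rgb(144, 198, 150) = #90c696.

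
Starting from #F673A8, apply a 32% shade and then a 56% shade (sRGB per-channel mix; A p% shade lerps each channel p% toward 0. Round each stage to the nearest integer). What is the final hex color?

#F673A8 is rgb(246, 115, 168).
Per channel, c → c + 0.32(0 − c):
  R: 246 − 78.72 = 167.28 → 167
  G: 115 + 0.32×(0−115) = 115 − 36.8 = 78.2 → 78
  B: 168 − 53.76 = 114.24 → 114
After the shade: rgb(167, 78, 114) = #A74E72.
Per channel, c → c + 0.56(0 − c):
  R: 167 + 0.56×(0−167) = 167 − 93.52 = 73.48 → 73
  G: 78 + 0.56×(0−78) = 78 − 43.68 = 34.32 → 34
  B: 114 − 63.84 = 50.16 → 50
rgb(73, 34, 50) = #492232.

#492232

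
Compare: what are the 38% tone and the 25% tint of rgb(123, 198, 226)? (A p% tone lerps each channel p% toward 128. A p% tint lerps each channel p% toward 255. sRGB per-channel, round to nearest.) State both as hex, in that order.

38% tone:
  R: 123 + 0.38×(128−123) = 123 + 1.9 = 124.9 → 125
  G: 198 + 0.38×(128−198) = 198 − 26.6 = 171.4 → 171
  B: 226 − 37.24 = 188.76 → 189
  → #7dabbd
25% tint:
  R: 123 + 33 = 156 → 156
  G: 198 + 0.25×(255−198) = 198 + 14.25 = 212.25 → 212
  B: 226 + 0.25×(255−226) = 226 + 7.25 = 233.25 → 233
  → #9cd4e9

#7dabbd, #9cd4e9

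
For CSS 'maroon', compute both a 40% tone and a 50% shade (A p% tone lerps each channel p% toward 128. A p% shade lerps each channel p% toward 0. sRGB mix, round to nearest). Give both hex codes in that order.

#803333, #400000

CSS maroon is rgb(128, 0, 0).
40% tone:
  R: 128 + 0.4×(128−128) = 128 + 0 = 128 → 128
  G: 0 + 0.4×(128−0) = 0 + 51.2 = 51.2 → 51
  B: 0 + 51.2 = 51.2 → 51
  → #803333
50% shade:
  R: 128 − 64 = 64 → 64
  G: 0 + 0.5×(0−0) = 0 + 0 = 0 → 0
  B: 0 + 0.5×(0−0) = 0 + 0 = 0 → 0
  → #400000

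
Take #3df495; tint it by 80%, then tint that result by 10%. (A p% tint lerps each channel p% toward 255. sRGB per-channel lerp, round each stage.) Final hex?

#dcfdec

#3df495 is rgb(61, 244, 149).
An 80% tint moves each channel 80% toward 255:
  R: 61 + 0.8×(255−61) = 61 + 155.2 = 216.2 → 216
  G: 244 + 8.8 = 252.8 → 253
  B: 149 + 84.8 = 233.8 → 234
After the tint: rgb(216, 253, 234) = #d8fdea.
Lerp each channel 10% toward 255:
  R: 216 + 0.1×(255−216) = 216 + 3.9 = 219.9 → 220
  G: 253 + 0.2 = 253.2 → 253
  B: 234 + 2.1 = 236.1 → 236
rgb(220, 253, 236) = #dcfdec.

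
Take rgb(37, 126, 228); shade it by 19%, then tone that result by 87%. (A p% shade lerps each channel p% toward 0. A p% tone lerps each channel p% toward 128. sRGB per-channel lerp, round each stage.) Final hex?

#737d87

Per channel, c → c + 0.19(0 − c):
  R: 37 + 0.19×(0−37) = 37 − 7.03 = 29.97 → 30
  G: 126 − 23.94 = 102.06 → 102
  B: 228 − 43.32 = 184.68 → 185
After the shade: rgb(30, 102, 185) = #1e66b9.
An 87% tone moves each channel 87% toward 128:
  R: 30 + 0.87×(128−30) = 30 + 85.26 = 115.26 → 115
  G: 102 + 22.62 = 124.62 → 125
  B: 185 + 0.87×(128−185) = 185 − 49.59 = 135.41 → 135
rgb(115, 125, 135) = #737d87.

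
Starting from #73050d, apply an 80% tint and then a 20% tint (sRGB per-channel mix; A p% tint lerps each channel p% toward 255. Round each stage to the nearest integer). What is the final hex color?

#e9d7d9

#73050d is rgb(115, 5, 13).
Per channel, c → c + 0.8(255 − c):
  R: 115 + 112 = 227 → 227
  G: 5 + 200 = 205 → 205
  B: 13 + 193.6 = 206.6 → 207
After the tint: rgb(227, 205, 207) = #e3cdcf.
Lerp each channel 20% toward 255:
  R: 227 + 0.2×(255−227) = 227 + 5.6 = 232.6 → 233
  G: 205 + 0.2×(255−205) = 205 + 10 = 215 → 215
  B: 207 + 0.2×(255−207) = 207 + 9.6 = 216.6 → 217
rgb(233, 215, 217) = #e9d7d9.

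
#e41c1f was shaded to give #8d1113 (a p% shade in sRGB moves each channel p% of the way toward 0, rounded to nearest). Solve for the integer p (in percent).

38%

#e41c1f is rgb(228, 28, 31); #8d1113 is rgb(141, 17, 19).
On the R channel (widest range): 141 ≈ 228 + (p/100)(0 − 228), so p ≈ 100×(141 − 228)/(0 − 228) = -8700/-228 = 38.16.
p = 38 reproduces all three channels after rounding.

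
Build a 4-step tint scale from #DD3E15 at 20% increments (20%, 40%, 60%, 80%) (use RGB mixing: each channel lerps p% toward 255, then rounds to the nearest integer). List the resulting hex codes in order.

#DD3E15 is rgb(221, 62, 21).
20%: (221 + 6.8 = 227.8→228, 62 + 38.6 = 100.6→101, 21 + 46.8 = 67.8→68) → #E46544
40%: (221 + 13.6 = 234.6→235, 62 + 77.2 = 139.2→139, 21 + 93.6 = 114.6→115) → #EB8B73
60%: (221 + 20.4 = 241.4→241, 62 + 115.8 = 177.8→178, 21 + 140.4 = 161.4→161) → #F1B2A1
80%: (221 + 27.2 = 248.2→248, 62 + 154.4 = 216.4→216, 21 + 187.2 = 208.2→208) → #F8D8D0

#E46544, #EB8B73, #F1B2A1, #F8D8D0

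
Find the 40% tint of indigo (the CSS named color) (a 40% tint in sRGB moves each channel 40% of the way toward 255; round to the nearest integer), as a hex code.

#9366b4

CSS indigo is rgb(75, 0, 130).
Per channel, c → c + 0.4(255 − c):
  R: 75 + 72 = 147 → 147
  G: 0 + 0.4×(255−0) = 0 + 102 = 102 → 102
  B: 130 + 0.4×(255−130) = 130 + 50 = 180 → 180
rgb(147, 102, 180) = #9366b4.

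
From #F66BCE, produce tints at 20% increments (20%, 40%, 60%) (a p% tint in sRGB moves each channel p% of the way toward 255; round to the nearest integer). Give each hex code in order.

#F889D8, #FAA6E2, #FBC4EB

#F66BCE is rgb(246, 107, 206).
20%: (246 + 1.8 = 247.8→248, 107 + 29.6 = 136.6→137, 206 + 9.8 = 215.8→216) → #F889D8
40%: (246 + 3.6 = 249.6→250, 107 + 59.2 = 166.2→166, 206 + 19.6 = 225.6→226) → #FAA6E2
60%: (246 + 5.4 = 251.4→251, 107 + 88.8 = 195.8→196, 206 + 29.4 = 235.4→235) → #FBC4EB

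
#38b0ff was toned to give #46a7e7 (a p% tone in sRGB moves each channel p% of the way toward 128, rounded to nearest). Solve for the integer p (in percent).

#38b0ff is rgb(56, 176, 255); #46a7e7 is rgb(70, 167, 231).
On the B channel (widest range): 231 ≈ 255 + (p/100)(128 − 255), so p ≈ 100×(231 − 255)/(128 − 255) = -2400/-127 = 18.90.
p = 19 reproduces all three channels after rounding.

19%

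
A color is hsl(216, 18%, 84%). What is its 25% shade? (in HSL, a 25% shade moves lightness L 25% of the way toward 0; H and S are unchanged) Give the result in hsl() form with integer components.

L moves 25% from 84 toward 0: 84 − 21 = 63 → 63.
H and S are unchanged.

hsl(216, 18%, 63%)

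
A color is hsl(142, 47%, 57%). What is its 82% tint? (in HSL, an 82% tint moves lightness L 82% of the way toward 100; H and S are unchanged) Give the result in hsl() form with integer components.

L moves 82% from 57 toward 100: 57 + 35.26 = 92.26 → 92.
H and S are unchanged.

hsl(142, 47%, 92%)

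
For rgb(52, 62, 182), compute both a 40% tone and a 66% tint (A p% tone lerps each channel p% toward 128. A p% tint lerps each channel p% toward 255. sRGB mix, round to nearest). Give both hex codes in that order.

40% tone:
  R: 52 + 0.4×(128−52) = 52 + 30.4 = 82.4 → 82
  G: 62 + 0.4×(128−62) = 62 + 26.4 = 88.4 → 88
  B: 182 + 0.4×(128−182) = 182 − 21.6 = 160.4 → 160
  → #5258A0
66% tint:
  R: 52 + 0.66×(255−52) = 52 + 133.98 = 185.98 → 186
  G: 62 + 0.66×(255−62) = 62 + 127.38 = 189.38 → 189
  B: 182 + 0.66×(255−182) = 182 + 48.18 = 230.18 → 230
  → #BABDE6

#5258A0, #BABDE6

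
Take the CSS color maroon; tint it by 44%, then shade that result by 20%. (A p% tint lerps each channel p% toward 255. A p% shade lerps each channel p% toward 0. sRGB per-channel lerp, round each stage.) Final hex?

#935a5a

CSS maroon is rgb(128, 0, 0).
A 44% tint moves each channel 44% toward 255:
  R: 128 + 0.44×(255−128) = 128 + 55.88 = 183.88 → 184
  G: 0 + 112.2 = 112.2 → 112
  B: 0 + 0.44×(255−0) = 0 + 112.2 = 112.2 → 112
After the tint: rgb(184, 112, 112) = #b87070.
Lerp each channel 20% toward 0:
  R: 184 + 0.2×(0−184) = 184 − 36.8 = 147.2 → 147
  G: 112 − 22.4 = 89.6 → 90
  B: 112 + 0.2×(0−112) = 112 − 22.4 = 89.6 → 90
rgb(147, 90, 90) = #935a5a.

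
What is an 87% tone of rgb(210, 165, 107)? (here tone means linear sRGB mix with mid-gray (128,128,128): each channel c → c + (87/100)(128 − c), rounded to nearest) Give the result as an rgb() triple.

Lerp each channel 87% toward 128:
  R: 210 + 0.87×(128−210) = 210 − 71.34 = 138.66 → 139
  G: 165 + 0.87×(128−165) = 165 − 32.19 = 132.81 → 133
  B: 107 + 18.27 = 125.27 → 125

rgb(139, 133, 125)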